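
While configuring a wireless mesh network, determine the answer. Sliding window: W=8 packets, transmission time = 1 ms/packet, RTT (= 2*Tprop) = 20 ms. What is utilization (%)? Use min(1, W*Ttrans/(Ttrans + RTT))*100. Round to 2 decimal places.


Given: W = 8, Ttrans = 1 ms, RTT = 20 ms (= 2 * Tprop, Tprop = 10 ms)
Cycle time = Ttrans + RTT = 1 + 20 = 21 ms (first packet sent until its ACK returns)
W * Ttrans = 8 * 1 = 8 ms of sending per cycle
W * Ttrans / (Ttrans + RTT) = 8 / 21 = 0.380952
U = min(1, 0.380952) = 0.380952
U% = 38.10%

38.10


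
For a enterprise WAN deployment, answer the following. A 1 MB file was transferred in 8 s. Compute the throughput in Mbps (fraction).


Given: file = 1 MB, time = 8 s
File in Mb = 1 * 8 = 8 Mb
Throughput = 8 / 8 Mbps
Throughput = 1 Mbps

1


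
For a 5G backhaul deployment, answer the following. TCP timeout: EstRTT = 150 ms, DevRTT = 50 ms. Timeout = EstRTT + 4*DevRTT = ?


Given: EstRTT = 150 ms, DevRTT = 50 ms
Timeout = EstRTT + 4 * DevRTT
4 * DevRTT = 4 * 50 = 200
Timeout = 150 + 200 = 350 ms

350


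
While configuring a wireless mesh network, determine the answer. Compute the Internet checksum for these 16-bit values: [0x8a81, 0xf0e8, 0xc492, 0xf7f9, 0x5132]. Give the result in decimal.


Given words: [0x8a81, 0xf0e8, 0xc492, 0xf7f9, 0x5132]
Step 1: Sum all words
Raw sum = 35457 + 61672 + 50322 + 63481 + 20786 = 231718
Step 2: Fold carry: (35110 + 3) = 35113
One's complement = ~35113 & 0xFFFF = 30422

30422


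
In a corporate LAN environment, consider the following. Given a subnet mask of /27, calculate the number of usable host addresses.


Given: subnet mask /27
Host bits = 32 - 27 = 5
Total addresses = 2^5 = 32
Usable hosts = 32 - 2 (network + broadcast) = 30

30


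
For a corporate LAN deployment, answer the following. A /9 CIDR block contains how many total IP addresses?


Given: CIDR prefix /9
Host bits = 32 - 9 = 23
Total addresses = 2^23 = 8388608

8388608


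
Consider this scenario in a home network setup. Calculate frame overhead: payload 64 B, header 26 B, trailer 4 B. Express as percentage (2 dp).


Given: payload = 64 B, header = 26 B, trailer = 4 B
Overhead bytes = header + trailer = 26 + 4 = 30
Total frame = payload + overhead = 64 + 30 = 94
Overhead % = 30 / 94 * 100 = 31.9149% -> 31.91% (2 dp)

31.91


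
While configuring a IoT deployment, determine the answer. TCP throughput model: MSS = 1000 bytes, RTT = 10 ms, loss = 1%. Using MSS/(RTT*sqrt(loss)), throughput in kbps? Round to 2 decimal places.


Given: MSS = 1000 bytes, RTT = 10 ms, loss = 1%
RTT in seconds = 10 / 1000 = 0.01
Loss rate = 1% = 0.01
sqrt(loss) = sqrt(0.01) = 0.1
Throughput (bytes/s) = 1000 / (0.01 * 0.1) = 1000000.0000
Throughput (kbps) = 1000000.0000 * 8 / 1000 = 8000.000000 -> 8000.00 kbps (2 dp)

8000.00


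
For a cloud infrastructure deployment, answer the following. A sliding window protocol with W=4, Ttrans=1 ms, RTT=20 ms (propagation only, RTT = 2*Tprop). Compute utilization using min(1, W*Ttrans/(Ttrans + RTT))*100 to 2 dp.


Given: W = 4, Ttrans = 1 ms, RTT = 20 ms (= 2 * Tprop, Tprop = 10 ms)
Cycle time = Ttrans + RTT = 1 + 20 = 21 ms (first packet sent until its ACK returns)
W * Ttrans = 4 * 1 = 4 ms of sending per cycle
W * Ttrans / (Ttrans + RTT) = 4 / 21 = 0.190476
U = min(1, 0.190476) = 0.190476
U% = 19.05%

19.05


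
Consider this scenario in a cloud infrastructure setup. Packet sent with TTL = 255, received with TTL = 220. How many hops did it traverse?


Given: initial TTL = 255, received TTL = 220
Hops = initial TTL - received TTL
Hops = 255 - 220 = 35

35


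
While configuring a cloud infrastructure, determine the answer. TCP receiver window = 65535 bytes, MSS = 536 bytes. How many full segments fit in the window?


Given: RWND = 65535 bytes, MSS = 536 bytes
Full segments = floor(RWND / MSS)
Full segments = floor(65535 / 536)
Full segments = floor(122.2668) = 122

122


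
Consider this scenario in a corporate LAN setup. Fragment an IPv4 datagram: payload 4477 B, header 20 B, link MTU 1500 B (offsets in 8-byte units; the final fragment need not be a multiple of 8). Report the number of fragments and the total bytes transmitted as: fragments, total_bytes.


Max data per non-final fragment = floor((MTU - header)/8)*8 = floor((1500 - 20)/8)*8 = floor(1480/8)*8 = 1480 B
Final fragment needs no 8-byte alignment: it can carry up to MTU - header = 1480 B
Non-final fragments needed = ceil((payload - 1480) / 1480) = ceil(2997/1480) = ceil(2.0250) = 3
Number of fragments = 3 + 1 = 4
Fragment sizes (data): 3 * 1480 B + 37 B (last, 37 <= 1480 OK)
Total bytes sent = payload + n_frags * header = 4477 + 4*20 = 4477 + 80 = 4557 B

4, 4557


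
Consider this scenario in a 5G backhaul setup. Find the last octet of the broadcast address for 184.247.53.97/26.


Given: IP = 184.247.53.97, prefix = /26
Host bits = 32 - 26 = 6
Network last octet = 97 AND mask = 64
Host part size = 2^6 - 1 = 63
Broadcast last octet = 64 OR 63 = 127

127


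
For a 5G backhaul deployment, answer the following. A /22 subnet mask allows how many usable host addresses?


Given: subnet mask /22
Host bits = 32 - 22 = 10
Total addresses = 2^10 = 1024
Usable hosts = 1024 - 2 (network + broadcast) = 1022

1022


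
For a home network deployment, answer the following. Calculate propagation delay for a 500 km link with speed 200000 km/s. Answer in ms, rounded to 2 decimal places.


Given: distance = 500 km, speed = 200000 km/s
Delay = distance / speed = 500 / 200000 seconds
Delay in ms = 500 * 1000 / 200000
Delay = 2.5000 ms
Rounded to 2 dp = 2.50 ms

2.50


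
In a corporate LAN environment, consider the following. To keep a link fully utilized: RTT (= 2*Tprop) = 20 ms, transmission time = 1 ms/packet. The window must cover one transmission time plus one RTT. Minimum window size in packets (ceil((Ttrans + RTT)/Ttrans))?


Given: Ttrans = 1 ms, RTT = 20 ms (= 2 * Tprop, Tprop = 10 ms)
Time until first ACK returns = Ttrans + RTT = 1 + 20 = 21 ms
Need W * Ttrans >= Ttrans + RTT  ->  W >= (Ttrans + RTT) / Ttrans
(Ttrans + RTT) / Ttrans = 21 / 1 = 21
W_min = ceil(21) = 21

21


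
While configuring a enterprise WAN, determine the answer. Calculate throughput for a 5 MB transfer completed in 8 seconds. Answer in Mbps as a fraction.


Given: file = 5 MB, time = 8 s
File in Mb = 5 * 8 = 40 Mb
Throughput = 40 / 8 Mbps
Throughput = 5 Mbps

5


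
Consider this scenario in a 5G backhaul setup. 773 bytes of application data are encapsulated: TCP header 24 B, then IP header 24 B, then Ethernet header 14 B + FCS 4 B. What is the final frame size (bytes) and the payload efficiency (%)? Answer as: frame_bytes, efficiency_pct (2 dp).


TCP segment = 773 + 24 = 797 B
IP packet = 797 + 24 = 821 B
Ethernet frame = 821 + 14 + 4 = 839 B
Efficiency = app / frame = 773 / 839 = 0.921335 = 92.1335% -> 92.13% (2 dp)

839, 92.13


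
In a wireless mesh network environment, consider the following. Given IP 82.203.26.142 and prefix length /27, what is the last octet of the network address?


Given: IP = 82.203.26.142, prefix = /27
Subnet mask = 255.255.255.224
Last octet of IP: 142
Last octet of mask: 224
Network last octet = 142 AND 224 = 128

128


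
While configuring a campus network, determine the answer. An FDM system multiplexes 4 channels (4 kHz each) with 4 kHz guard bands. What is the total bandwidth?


Given: 4 channels, 4 kHz each, guard = 4 kHz
Channel bandwidth = 4 * 4 = 16 kHz
Guard bands = 3 gaps * 4 kHz = 12 kHz
Total = 16 + 12 = 28 kHz

28


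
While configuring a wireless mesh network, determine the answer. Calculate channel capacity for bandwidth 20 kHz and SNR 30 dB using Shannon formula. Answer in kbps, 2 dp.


Given: B = 20 kHz, SNR = 30 dB
SNR linear = 10^(30/10) = 1000
1 + SNR = 1001
log2(1001) = 9.9672262588
C = 20 * 1000 * 9.9672262588 = 199344.5252 bps
C = 199.344525 kbps -> 199.34 kbps (2 dp)

199.34


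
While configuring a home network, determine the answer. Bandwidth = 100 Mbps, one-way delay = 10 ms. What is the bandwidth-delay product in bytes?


Given: bandwidth = 100 Mbps, delay = 10 ms
BDP in bits = 100 * 10^6 * 10 / 1000
BDP in bits = 1000000
BDP in bytes = 1000000 / 8 = 125000

125000


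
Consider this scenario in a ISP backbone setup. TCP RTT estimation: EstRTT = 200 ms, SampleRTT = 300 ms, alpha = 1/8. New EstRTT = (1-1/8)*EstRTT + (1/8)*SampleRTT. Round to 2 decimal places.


Given: EstRTT = 200 ms, SampleRTT = 300 ms, alpha = 1/8
New EstRTT = (1 - alpha) * EstRTT + alpha * SampleRTT
(7/8) * 200 = 175
(1/8) * 300 = 37.5
New EstRTT = 175 + 37.5 = 212.5 ms -> 212.50 ms (2 dp)

212.50


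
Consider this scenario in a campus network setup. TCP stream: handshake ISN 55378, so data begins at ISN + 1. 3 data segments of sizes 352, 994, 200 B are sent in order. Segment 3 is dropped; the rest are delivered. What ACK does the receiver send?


SYN uses sequence number 55378; first data byte = ISN + 1 = 55379.
Segment 1: SEQ = 55379, len = 352 B, covers [55379, 55730]
Segment 2: SEQ = 55731, len = 994 B, covers [55731, 56724]
Segment 3: SEQ = 56725, len = 200 B, covers [56725, 56924] [LOST]
In-order data received: bytes [55379, 56724] (segments 1..2).
Segment 3 missing -> gap begins at byte 56725.
Cumulative ACK = next expected in-order byte = 55379 + 352 + 994 = 56725

56725


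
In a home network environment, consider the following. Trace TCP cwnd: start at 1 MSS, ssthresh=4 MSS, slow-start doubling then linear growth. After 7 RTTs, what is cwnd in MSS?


RTT 0: cwnd = 1 MSS (initial)
RTT 1: cwnd = 2 MSS (slow start, doubled)
RTT 2: cwnd = 4 MSS (slow start, doubled)
RTT 3: cwnd = 5 MSS (congestion avoidance, +1)
RTT 4: cwnd = 6 MSS (congestion avoidance, +1)
RTT 5: cwnd = 7 MSS (congestion avoidance, +1)
RTT 6: cwnd = 8 MSS (congestion avoidance, +1)
RTT 7: cwnd = 9 MSS (congestion avoidance, +1)

9


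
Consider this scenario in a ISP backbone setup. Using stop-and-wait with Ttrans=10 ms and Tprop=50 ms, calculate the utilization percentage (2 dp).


Given: Ttrans = 10 ms, Tprop = 50 ms
RTT = 2 * Tprop = 2 * 50 = 100 ms
U = Ttrans / (Ttrans + RTT)
U = 10 / (10 + 100)
U = 10 / 110 = 0.090909
U% = 9.09%

9.09


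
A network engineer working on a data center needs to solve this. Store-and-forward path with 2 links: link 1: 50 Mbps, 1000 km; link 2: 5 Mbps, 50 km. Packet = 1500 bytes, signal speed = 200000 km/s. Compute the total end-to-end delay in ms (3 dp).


Packet = 1500 bytes = 12000 bits. Store-and-forward: sum (t_trans + t_prop) per link.
Link 1: t_trans = 12000/(50*10^6) s = 0.2400 ms; t_prop = 1000/200000 s = 5.0000 ms; subtotal = 5.2400 ms
Link 2: t_trans = 12000/(5*10^6) s = 2.4000 ms; t_prop = 50/200000 s = 0.2500 ms; subtotal = 2.6500 ms
End-to-end = 5.2400 + 2.6500 = 7.8900 ms -> 7.890 ms (3 dp)

7.890


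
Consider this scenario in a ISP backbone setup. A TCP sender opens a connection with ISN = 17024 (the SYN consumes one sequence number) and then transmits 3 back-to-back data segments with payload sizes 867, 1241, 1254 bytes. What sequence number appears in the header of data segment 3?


The SYN occupies sequence number ISN = 17024, so the first data byte is ISN + 1 = 17025.
SEQ of data segment i = (ISN + 1) + sum of payload sizes of segments 1..i-1.
Segment 1: SEQ = 17025, payload = 867 bytes
Segment 2: SEQ = 17892, payload = 1241 bytes
Segment 3: SEQ = 19133, payload = 1254 bytes
SEQ of segment 3 = 17025 + 867 + 1241 = 19133

19133


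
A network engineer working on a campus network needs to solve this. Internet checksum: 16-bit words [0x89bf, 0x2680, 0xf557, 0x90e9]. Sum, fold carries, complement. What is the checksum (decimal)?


Given words: [0x89bf, 0x2680, 0xf557, 0x90e9]
Step 1: Sum all words
Raw sum = 35263 + 9856 + 62807 + 37097 = 145023
Step 2: Fold carry: (13951 + 2) = 13953
One's complement = ~13953 & 0xFFFF = 51582

51582


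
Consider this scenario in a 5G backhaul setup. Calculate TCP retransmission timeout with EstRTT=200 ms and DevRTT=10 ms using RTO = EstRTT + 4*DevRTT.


Given: EstRTT = 200 ms, DevRTT = 10 ms
Timeout = EstRTT + 4 * DevRTT
4 * DevRTT = 4 * 10 = 40
Timeout = 200 + 40 = 240 ms

240


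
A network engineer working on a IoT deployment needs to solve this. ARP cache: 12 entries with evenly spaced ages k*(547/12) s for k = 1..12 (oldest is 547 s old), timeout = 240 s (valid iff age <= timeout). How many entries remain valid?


Ages are k * 547/12 s for k = 1..12 (spacing = 45.5833 s).
Entry k is valid iff k * 547/12 <= 240 iff k <= 12 * 240 / 547 = 5.2651
n_valid = floor(5.2651) = 5
(n_stale = 12 - 5 = 7)

5


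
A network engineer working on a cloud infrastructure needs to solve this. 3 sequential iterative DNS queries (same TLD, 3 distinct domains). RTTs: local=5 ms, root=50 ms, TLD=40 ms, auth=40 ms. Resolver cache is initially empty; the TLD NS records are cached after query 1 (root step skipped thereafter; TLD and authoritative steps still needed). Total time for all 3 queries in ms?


Lookup 1 (cold cache): local + root + TLD + auth = 5 + 50 + 40 + 40 = 135 ms
Lookups 2..3 (TLD NS cached -> skip root; new domain -> still ask TLD and auth): local + TLD + auth = 5 + 40 + 40 = 85 ms each
Remaining 2 lookups: 2 * 85 = 170 ms
Total = 135 + 170 = 305 ms

305


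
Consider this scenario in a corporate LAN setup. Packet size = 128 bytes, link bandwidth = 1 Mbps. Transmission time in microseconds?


Given: packet = 128 bytes, bandwidth = 1 Mbps
Packet in bits = 128 * 8 = 1024 bits
Bandwidth = 1 * 10^6 = 1000000 bps
Time = 1024 / 1000000 seconds
Time in us = 1024 * 10^6 / 1000000 = 1024

1024


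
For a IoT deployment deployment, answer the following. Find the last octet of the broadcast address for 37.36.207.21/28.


Given: IP = 37.36.207.21, prefix = /28
Host bits = 32 - 28 = 4
Network last octet = 21 AND mask = 16
Host part size = 2^4 - 1 = 15
Broadcast last octet = 16 OR 15 = 31

31


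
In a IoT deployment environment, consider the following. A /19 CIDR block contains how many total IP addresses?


Given: CIDR prefix /19
Host bits = 32 - 19 = 13
Total addresses = 2^13 = 8192

8192


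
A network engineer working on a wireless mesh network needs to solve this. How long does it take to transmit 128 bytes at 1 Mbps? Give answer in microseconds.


Given: packet = 128 bytes, bandwidth = 1 Mbps
Packet in bits = 128 * 8 = 1024 bits
Bandwidth = 1 * 10^6 = 1000000 bps
Time = 1024 / 1000000 seconds
Time in us = 1024 * 10^6 / 1000000 = 1024

1024


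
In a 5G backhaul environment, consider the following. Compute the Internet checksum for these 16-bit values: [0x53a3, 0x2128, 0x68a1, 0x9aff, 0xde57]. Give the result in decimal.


Given words: [0x53a3, 0x2128, 0x68a1, 0x9aff, 0xde57]
Step 1: Sum all words
Raw sum = 21411 + 8488 + 26785 + 39679 + 56919 = 153282
Step 2: Fold carry: (22210 + 2) = 22212
One's complement = ~22212 & 0xFFFF = 43323

43323


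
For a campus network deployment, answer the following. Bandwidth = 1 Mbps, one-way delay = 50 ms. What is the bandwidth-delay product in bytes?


Given: bandwidth = 1 Mbps, delay = 50 ms
BDP in bits = 1 * 10^6 * 50 / 1000
BDP in bits = 50000
BDP in bytes = 50000 / 8 = 6250

6250


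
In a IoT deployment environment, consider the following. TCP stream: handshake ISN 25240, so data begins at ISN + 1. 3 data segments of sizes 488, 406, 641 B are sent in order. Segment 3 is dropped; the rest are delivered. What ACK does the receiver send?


SYN uses sequence number 25240; first data byte = ISN + 1 = 25241.
Segment 1: SEQ = 25241, len = 488 B, covers [25241, 25728]
Segment 2: SEQ = 25729, len = 406 B, covers [25729, 26134]
Segment 3: SEQ = 26135, len = 641 B, covers [26135, 26775] [LOST]
In-order data received: bytes [25241, 26134] (segments 1..2).
Segment 3 missing -> gap begins at byte 26135.
Cumulative ACK = next expected in-order byte = 25241 + 488 + 406 = 26135

26135


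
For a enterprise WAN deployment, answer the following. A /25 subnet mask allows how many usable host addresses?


Given: subnet mask /25
Host bits = 32 - 25 = 7
Total addresses = 2^7 = 128
Usable hosts = 128 - 2 (network + broadcast) = 126

126


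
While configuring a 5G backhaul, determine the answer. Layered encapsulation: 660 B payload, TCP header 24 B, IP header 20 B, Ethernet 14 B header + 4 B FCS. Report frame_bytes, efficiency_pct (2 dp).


TCP segment = 660 + 24 = 684 B
IP packet = 684 + 20 = 704 B
Ethernet frame = 704 + 14 + 4 = 722 B
Efficiency = app / frame = 660 / 722 = 0.914127 = 91.4127% -> 91.41% (2 dp)

722, 91.41


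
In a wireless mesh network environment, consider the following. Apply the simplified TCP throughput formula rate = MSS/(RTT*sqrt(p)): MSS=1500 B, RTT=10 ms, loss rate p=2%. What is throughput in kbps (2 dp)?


Given: MSS = 1500 bytes, RTT = 10 ms, loss = 2%
RTT in seconds = 10 / 1000 = 0.01
Loss rate = 2% = 0.02
sqrt(loss) = sqrt(0.02) = 0.141421356237
Throughput (bytes/s) = 1500 / (0.01 * 0.141421356237) = 1060660.1718
Throughput (kbps) = 1060660.1718 * 8 / 1000 = 8485.281374 -> 8485.28 kbps (2 dp)

8485.28


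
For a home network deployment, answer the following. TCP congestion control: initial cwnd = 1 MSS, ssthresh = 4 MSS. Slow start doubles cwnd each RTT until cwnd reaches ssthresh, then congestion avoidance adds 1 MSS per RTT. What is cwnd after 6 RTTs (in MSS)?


RTT 0: cwnd = 1 MSS (initial)
RTT 1: cwnd = 2 MSS (slow start, doubled)
RTT 2: cwnd = 4 MSS (slow start, doubled)
RTT 3: cwnd = 5 MSS (congestion avoidance, +1)
RTT 4: cwnd = 6 MSS (congestion avoidance, +1)
RTT 5: cwnd = 7 MSS (congestion avoidance, +1)
RTT 6: cwnd = 8 MSS (congestion avoidance, +1)

8


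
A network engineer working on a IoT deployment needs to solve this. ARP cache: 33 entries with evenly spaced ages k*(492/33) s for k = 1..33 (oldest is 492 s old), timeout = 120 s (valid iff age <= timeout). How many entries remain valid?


Ages are k * 492/33 s for k = 1..33 (spacing = 14.9091 s).
Entry k is valid iff k * 492/33 <= 120 iff k <= 33 * 120 / 492 = 8.0488
n_valid = floor(8.0488) = 8
(n_stale = 33 - 8 = 25)

8


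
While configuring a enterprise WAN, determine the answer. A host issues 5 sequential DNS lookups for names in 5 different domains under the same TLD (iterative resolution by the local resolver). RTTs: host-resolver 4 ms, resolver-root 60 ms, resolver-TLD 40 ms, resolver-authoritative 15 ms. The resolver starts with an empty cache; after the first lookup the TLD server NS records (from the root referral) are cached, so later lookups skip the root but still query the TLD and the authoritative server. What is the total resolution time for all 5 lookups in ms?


Lookup 1 (cold cache): local + root + TLD + auth = 4 + 60 + 40 + 15 = 119 ms
Lookups 2..5 (TLD NS cached -> skip root; new domain -> still ask TLD and auth): local + TLD + auth = 4 + 40 + 15 = 59 ms each
Remaining 4 lookups: 4 * 59 = 236 ms
Total = 119 + 236 = 355 ms

355


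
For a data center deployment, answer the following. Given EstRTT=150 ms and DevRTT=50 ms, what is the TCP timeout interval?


Given: EstRTT = 150 ms, DevRTT = 50 ms
Timeout = EstRTT + 4 * DevRTT
4 * DevRTT = 4 * 50 = 200
Timeout = 150 + 200 = 350 ms

350


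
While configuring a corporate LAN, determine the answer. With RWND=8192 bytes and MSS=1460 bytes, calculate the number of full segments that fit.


Given: RWND = 8192 bytes, MSS = 1460 bytes
Full segments = floor(RWND / MSS)
Full segments = floor(8192 / 1460)
Full segments = floor(5.611) = 5

5


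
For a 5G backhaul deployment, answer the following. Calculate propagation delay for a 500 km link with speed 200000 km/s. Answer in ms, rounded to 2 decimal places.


Given: distance = 500 km, speed = 200000 km/s
Delay = distance / speed = 500 / 200000 seconds
Delay in ms = 500 * 1000 / 200000
Delay = 2.5000 ms
Rounded to 2 dp = 2.50 ms

2.50


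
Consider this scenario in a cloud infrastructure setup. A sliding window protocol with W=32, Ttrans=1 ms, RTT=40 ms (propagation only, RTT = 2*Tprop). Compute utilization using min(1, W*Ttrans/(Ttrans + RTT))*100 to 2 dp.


Given: W = 32, Ttrans = 1 ms, RTT = 40 ms (= 2 * Tprop, Tprop = 20 ms)
Cycle time = Ttrans + RTT = 1 + 40 = 41 ms (first packet sent until its ACK returns)
W * Ttrans = 32 * 1 = 32 ms of sending per cycle
W * Ttrans / (Ttrans + RTT) = 32 / 41 = 0.780488
U = min(1, 0.780488) = 0.780488
U% = 78.05%

78.05


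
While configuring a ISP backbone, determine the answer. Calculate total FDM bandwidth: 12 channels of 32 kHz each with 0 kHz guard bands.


Given: 12 channels, 32 kHz each, guard = 0 kHz
Channel bandwidth = 12 * 32 = 384 kHz
Guard bands = 11 gaps * 0 kHz = 0 kHz
Total = 384 + 0 = 384 kHz

384


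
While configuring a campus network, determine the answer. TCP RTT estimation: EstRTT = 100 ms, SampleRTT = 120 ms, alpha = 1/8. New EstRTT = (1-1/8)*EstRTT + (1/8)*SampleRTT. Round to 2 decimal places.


Given: EstRTT = 100 ms, SampleRTT = 120 ms, alpha = 1/8
New EstRTT = (1 - alpha) * EstRTT + alpha * SampleRTT
(7/8) * 100 = 87.5
(1/8) * 120 = 15
New EstRTT = 87.5 + 15 = 102.5 ms -> 102.50 ms (2 dp)

102.50


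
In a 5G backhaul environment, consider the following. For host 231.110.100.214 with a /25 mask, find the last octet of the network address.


Given: IP = 231.110.100.214, prefix = /25
Subnet mask = 255.255.255.128
Last octet of IP: 214
Last octet of mask: 128
Network last octet = 214 AND 128 = 128

128


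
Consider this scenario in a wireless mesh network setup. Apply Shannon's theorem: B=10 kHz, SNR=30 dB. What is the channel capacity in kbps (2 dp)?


Given: B = 10 kHz, SNR = 30 dB
SNR linear = 10^(30/10) = 1000
1 + SNR = 1001
log2(1001) = 9.9672262588
C = 10 * 1000 * 9.9672262588 = 99672.2626 bps
C = 99.672263 kbps -> 99.67 kbps (2 dp)

99.67


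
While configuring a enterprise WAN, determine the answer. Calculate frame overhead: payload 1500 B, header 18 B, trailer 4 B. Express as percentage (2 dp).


Given: payload = 1500 B, header = 18 B, trailer = 4 B
Overhead bytes = header + trailer = 18 + 4 = 22
Total frame = payload + overhead = 1500 + 22 = 1522
Overhead % = 22 / 1522 * 100 = 1.4455% -> 1.45% (2 dp)

1.45


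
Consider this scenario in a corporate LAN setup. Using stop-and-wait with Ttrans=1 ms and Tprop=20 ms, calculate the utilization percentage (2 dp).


Given: Ttrans = 1 ms, Tprop = 20 ms
RTT = 2 * Tprop = 2 * 20 = 40 ms
U = Ttrans / (Ttrans + RTT)
U = 1 / (1 + 40)
U = 1 / 41 = 0.02439
U% = 2.44%

2.44


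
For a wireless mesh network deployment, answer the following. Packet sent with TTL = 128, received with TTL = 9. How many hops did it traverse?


Given: initial TTL = 128, received TTL = 9
Hops = initial TTL - received TTL
Hops = 128 - 9 = 119

119


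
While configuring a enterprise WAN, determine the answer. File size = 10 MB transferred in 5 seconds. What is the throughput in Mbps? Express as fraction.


Given: file = 10 MB, time = 5 s
File in Mb = 10 * 8 = 80 Mb
Throughput = 80 / 5 Mbps
Throughput = 16 Mbps

16


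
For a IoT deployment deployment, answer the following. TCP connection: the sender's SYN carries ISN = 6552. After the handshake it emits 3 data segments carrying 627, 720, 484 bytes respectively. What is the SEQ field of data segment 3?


The SYN occupies sequence number ISN = 6552, so the first data byte is ISN + 1 = 6553.
SEQ of data segment i = (ISN + 1) + sum of payload sizes of segments 1..i-1.
Segment 1: SEQ = 6553, payload = 627 bytes
Segment 2: SEQ = 7180, payload = 720 bytes
Segment 3: SEQ = 7900, payload = 484 bytes
SEQ of segment 3 = 6553 + 627 + 720 = 7900

7900


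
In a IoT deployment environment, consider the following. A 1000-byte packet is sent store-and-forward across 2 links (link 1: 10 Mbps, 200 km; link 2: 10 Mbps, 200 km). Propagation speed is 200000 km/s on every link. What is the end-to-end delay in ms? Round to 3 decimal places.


Packet = 1000 bytes = 8000 bits. Store-and-forward: sum (t_trans + t_prop) per link.
Link 1: t_trans = 8000/(10*10^6) s = 0.8000 ms; t_prop = 200/200000 s = 1.0000 ms; subtotal = 1.8000 ms
Link 2: t_trans = 8000/(10*10^6) s = 0.8000 ms; t_prop = 200/200000 s = 1.0000 ms; subtotal = 1.8000 ms
End-to-end = 1.8000 + 1.8000 = 3.6000 ms -> 3.600 ms (3 dp)

3.600


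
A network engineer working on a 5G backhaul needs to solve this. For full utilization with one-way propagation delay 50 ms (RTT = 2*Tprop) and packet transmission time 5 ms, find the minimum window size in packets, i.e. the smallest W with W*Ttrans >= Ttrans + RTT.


Given: Ttrans = 5 ms, RTT = 100 ms (= 2 * Tprop, Tprop = 50 ms)
Time until first ACK returns = Ttrans + RTT = 5 + 100 = 105 ms
Need W * Ttrans >= Ttrans + RTT  ->  W >= (Ttrans + RTT) / Ttrans
(Ttrans + RTT) / Ttrans = 105 / 5 = 21
W_min = ceil(21) = 21

21


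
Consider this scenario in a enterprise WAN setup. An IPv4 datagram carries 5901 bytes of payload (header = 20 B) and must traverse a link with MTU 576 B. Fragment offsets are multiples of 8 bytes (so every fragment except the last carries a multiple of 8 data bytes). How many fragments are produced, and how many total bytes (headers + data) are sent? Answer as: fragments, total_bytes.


Max data per non-final fragment = floor((MTU - header)/8)*8 = floor((576 - 20)/8)*8 = floor(556/8)*8 = 552 B
Final fragment needs no 8-byte alignment: it can carry up to MTU - header = 556 B
Non-final fragments needed = ceil((payload - 556) / 552) = ceil(5345/552) = ceil(9.6830) = 10
Number of fragments = 10 + 1 = 11
Fragment sizes (data): 10 * 552 B + 381 B (last, 381 <= 556 OK)
Total bytes sent = payload + n_frags * header = 5901 + 11*20 = 5901 + 220 = 6121 B

11, 6121


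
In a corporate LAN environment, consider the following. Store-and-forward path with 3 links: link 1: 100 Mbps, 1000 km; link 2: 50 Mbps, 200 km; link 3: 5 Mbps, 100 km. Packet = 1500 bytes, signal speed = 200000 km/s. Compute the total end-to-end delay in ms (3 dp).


Packet = 1500 bytes = 12000 bits. Store-and-forward: sum (t_trans + t_prop) per link.
Link 1: t_trans = 12000/(100*10^6) s = 0.1200 ms; t_prop = 1000/200000 s = 5.0000 ms; subtotal = 5.1200 ms
Link 2: t_trans = 12000/(50*10^6) s = 0.2400 ms; t_prop = 200/200000 s = 1.0000 ms; subtotal = 1.2400 ms
Link 3: t_trans = 12000/(5*10^6) s = 2.4000 ms; t_prop = 100/200000 s = 0.5000 ms; subtotal = 2.9000 ms
End-to-end = 5.1200 + 1.2400 + 2.9000 = 9.2600 ms -> 9.260 ms (3 dp)

9.260


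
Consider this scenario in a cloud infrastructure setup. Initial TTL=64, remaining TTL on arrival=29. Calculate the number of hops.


Given: initial TTL = 64, received TTL = 29
Hops = initial TTL - received TTL
Hops = 64 - 29 = 35

35


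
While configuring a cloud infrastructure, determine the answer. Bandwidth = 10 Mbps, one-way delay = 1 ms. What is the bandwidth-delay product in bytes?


Given: bandwidth = 10 Mbps, delay = 1 ms
BDP in bits = 10 * 10^6 * 1 / 1000
BDP in bits = 10000
BDP in bytes = 10000 / 8 = 1250

1250


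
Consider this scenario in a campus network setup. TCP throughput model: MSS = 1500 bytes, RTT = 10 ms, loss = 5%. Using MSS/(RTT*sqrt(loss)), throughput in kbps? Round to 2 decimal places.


Given: MSS = 1500 bytes, RTT = 10 ms, loss = 5%
RTT in seconds = 10 / 1000 = 0.01
Loss rate = 5% = 0.05
sqrt(loss) = sqrt(0.05) = 0.223606797750
Throughput (bytes/s) = 1500 / (0.01 * 0.223606797750) = 670820.3932
Throughput (kbps) = 670820.3932 * 8 / 1000 = 5366.563146 -> 5366.56 kbps (2 dp)

5366.56


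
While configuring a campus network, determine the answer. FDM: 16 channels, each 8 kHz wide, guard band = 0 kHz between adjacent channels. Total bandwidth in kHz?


Given: 16 channels, 8 kHz each, guard = 0 kHz
Channel bandwidth = 16 * 8 = 128 kHz
Guard bands = 15 gaps * 0 kHz = 0 kHz
Total = 128 + 0 = 128 kHz

128


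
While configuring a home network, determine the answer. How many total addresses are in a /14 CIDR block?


Given: CIDR prefix /14
Host bits = 32 - 14 = 18
Total addresses = 2^18 = 262144

262144


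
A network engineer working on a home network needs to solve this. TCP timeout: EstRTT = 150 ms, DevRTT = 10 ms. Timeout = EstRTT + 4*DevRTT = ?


Given: EstRTT = 150 ms, DevRTT = 10 ms
Timeout = EstRTT + 4 * DevRTT
4 * DevRTT = 4 * 10 = 40
Timeout = 150 + 40 = 190 ms

190


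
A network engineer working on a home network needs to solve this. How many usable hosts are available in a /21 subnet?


Given: subnet mask /21
Host bits = 32 - 21 = 11
Total addresses = 2^11 = 2048
Usable hosts = 2048 - 2 (network + broadcast) = 2046

2046


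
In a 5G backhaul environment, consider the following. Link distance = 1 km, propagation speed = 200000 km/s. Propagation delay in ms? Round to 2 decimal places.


Given: distance = 1 km, speed = 200000 km/s
Delay = distance / speed = 1 / 200000 seconds
Delay in ms = 1 * 1000 / 200000
Delay = 0.0050 ms
Rounded to 2 dp = 0.01 ms

0.01


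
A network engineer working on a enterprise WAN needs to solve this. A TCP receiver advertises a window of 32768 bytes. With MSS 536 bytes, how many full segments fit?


Given: RWND = 32768 bytes, MSS = 536 bytes
Full segments = floor(RWND / MSS)
Full segments = floor(32768 / 536)
Full segments = floor(61.1343) = 61

61


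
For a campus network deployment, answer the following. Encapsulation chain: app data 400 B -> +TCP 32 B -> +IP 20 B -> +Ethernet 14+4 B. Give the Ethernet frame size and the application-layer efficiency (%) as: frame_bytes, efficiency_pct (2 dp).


TCP segment = 400 + 32 = 432 B
IP packet = 432 + 20 = 452 B
Ethernet frame = 452 + 14 + 4 = 470 B
Efficiency = app / frame = 400 / 470 = 0.851064 = 85.1064% -> 85.11% (2 dp)

470, 85.11


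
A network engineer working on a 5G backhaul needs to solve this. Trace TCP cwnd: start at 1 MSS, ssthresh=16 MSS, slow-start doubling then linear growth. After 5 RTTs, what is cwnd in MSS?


RTT 0: cwnd = 1 MSS (initial)
RTT 1: cwnd = 2 MSS (slow start, doubled)
RTT 2: cwnd = 4 MSS (slow start, doubled)
RTT 3: cwnd = 8 MSS (slow start, doubled)
RTT 4: cwnd = 16 MSS (slow start, doubled)
RTT 5: cwnd = 17 MSS (congestion avoidance, +1)

17


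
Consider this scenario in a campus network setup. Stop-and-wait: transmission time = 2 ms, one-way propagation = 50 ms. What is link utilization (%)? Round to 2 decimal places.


Given: Ttrans = 2 ms, Tprop = 50 ms
RTT = 2 * Tprop = 2 * 50 = 100 ms
U = Ttrans / (Ttrans + RTT)
U = 2 / (2 + 100)
U = 2 / 102 = 0.019608
U% = 1.96%

1.96


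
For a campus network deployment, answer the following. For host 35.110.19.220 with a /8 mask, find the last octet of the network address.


Given: IP = 35.110.19.220, prefix = /8
Subnet mask = 255.0.0.0
Last octet of IP: 220
Last octet of mask: 0
Network last octet = 220 AND 0 = 0

0


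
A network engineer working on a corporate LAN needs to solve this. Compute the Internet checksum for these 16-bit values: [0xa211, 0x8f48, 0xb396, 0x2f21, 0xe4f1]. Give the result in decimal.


Given words: [0xa211, 0x8f48, 0xb396, 0x2f21, 0xe4f1]
Step 1: Sum all words
Raw sum = 41489 + 36680 + 45974 + 12065 + 58609 = 194817
Step 2: Fold carry: (63745 + 2) = 63747
One's complement = ~63747 & 0xFFFF = 1788

1788


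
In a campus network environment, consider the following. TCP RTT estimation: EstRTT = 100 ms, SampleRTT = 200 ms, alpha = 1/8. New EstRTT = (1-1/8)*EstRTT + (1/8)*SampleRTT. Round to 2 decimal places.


Given: EstRTT = 100 ms, SampleRTT = 200 ms, alpha = 1/8
New EstRTT = (1 - alpha) * EstRTT + alpha * SampleRTT
(7/8) * 100 = 87.5
(1/8) * 200 = 25
New EstRTT = 87.5 + 25 = 112.5 ms -> 112.50 ms (2 dp)

112.50


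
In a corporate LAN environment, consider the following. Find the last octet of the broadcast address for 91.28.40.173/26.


Given: IP = 91.28.40.173, prefix = /26
Host bits = 32 - 26 = 6
Network last octet = 173 AND mask = 128
Host part size = 2^6 - 1 = 63
Broadcast last octet = 128 OR 63 = 191

191


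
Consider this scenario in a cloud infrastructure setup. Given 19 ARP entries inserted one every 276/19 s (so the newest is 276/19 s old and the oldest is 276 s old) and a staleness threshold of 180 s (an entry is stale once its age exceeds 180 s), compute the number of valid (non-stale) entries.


Ages are k * 276/19 s for k = 1..19 (spacing = 14.5263 s).
Entry k is valid iff k * 276/19 <= 180 iff k <= 19 * 180 / 276 = 12.3913
n_valid = floor(12.3913) = 12
(n_stale = 19 - 12 = 7)

12


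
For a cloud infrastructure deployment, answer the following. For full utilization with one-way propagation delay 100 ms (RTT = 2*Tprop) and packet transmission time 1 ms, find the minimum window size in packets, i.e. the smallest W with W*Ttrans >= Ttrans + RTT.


Given: Ttrans = 1 ms, RTT = 200 ms (= 2 * Tprop, Tprop = 100 ms)
Time until first ACK returns = Ttrans + RTT = 1 + 200 = 201 ms
Need W * Ttrans >= Ttrans + RTT  ->  W >= (Ttrans + RTT) / Ttrans
(Ttrans + RTT) / Ttrans = 201 / 1 = 201
W_min = ceil(201) = 201

201


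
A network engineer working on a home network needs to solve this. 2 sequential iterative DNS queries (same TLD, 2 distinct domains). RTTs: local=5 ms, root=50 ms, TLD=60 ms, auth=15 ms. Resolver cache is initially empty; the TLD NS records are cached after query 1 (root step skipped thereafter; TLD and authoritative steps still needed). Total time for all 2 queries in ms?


Lookup 1 (cold cache): local + root + TLD + auth = 5 + 50 + 60 + 15 = 130 ms
Lookups 2..2 (TLD NS cached -> skip root; new domain -> still ask TLD and auth): local + TLD + auth = 5 + 60 + 15 = 80 ms each
Remaining 1 lookups: 1 * 80 = 80 ms
Total = 130 + 80 = 210 ms

210


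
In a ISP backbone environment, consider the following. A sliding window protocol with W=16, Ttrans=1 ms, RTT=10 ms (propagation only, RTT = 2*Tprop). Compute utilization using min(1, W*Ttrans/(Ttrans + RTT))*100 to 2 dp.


Given: W = 16, Ttrans = 1 ms, RTT = 10 ms (= 2 * Tprop, Tprop = 5 ms)
Cycle time = Ttrans + RTT = 1 + 10 = 11 ms (first packet sent until its ACK returns)
W * Ttrans = 16 * 1 = 16 ms of sending per cycle
W * Ttrans / (Ttrans + RTT) = 16 / 11 = 1.454545
U = min(1, 1.454545) = 1.000000
U% = 100.00%

100.00


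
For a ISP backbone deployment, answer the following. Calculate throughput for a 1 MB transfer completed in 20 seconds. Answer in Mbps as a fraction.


Given: file = 1 MB, time = 20 s
File in Mb = 1 * 8 = 8 Mb
Throughput = 8 / 20 Mbps
Throughput = 2/5 Mbps

2/5


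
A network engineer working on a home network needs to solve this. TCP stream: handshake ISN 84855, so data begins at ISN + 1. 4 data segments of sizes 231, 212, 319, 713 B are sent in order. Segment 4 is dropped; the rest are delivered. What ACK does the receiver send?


SYN uses sequence number 84855; first data byte = ISN + 1 = 84856.
Segment 1: SEQ = 84856, len = 231 B, covers [84856, 85086]
Segment 2: SEQ = 85087, len = 212 B, covers [85087, 85298]
Segment 3: SEQ = 85299, len = 319 B, covers [85299, 85617]
Segment 4: SEQ = 85618, len = 713 B, covers [85618, 86330] [LOST]
In-order data received: bytes [84856, 85617] (segments 1..3).
Segment 4 missing -> gap begins at byte 85618.
Cumulative ACK = next expected in-order byte = 84856 + 231 + 212 + 319 = 85618

85618


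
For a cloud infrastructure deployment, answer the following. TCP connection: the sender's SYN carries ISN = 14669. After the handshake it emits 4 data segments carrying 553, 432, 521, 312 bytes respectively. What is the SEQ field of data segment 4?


The SYN occupies sequence number ISN = 14669, so the first data byte is ISN + 1 = 14670.
SEQ of data segment i = (ISN + 1) + sum of payload sizes of segments 1..i-1.
Segment 1: SEQ = 14670, payload = 553 bytes
Segment 2: SEQ = 15223, payload = 432 bytes
Segment 3: SEQ = 15655, payload = 521 bytes
Segment 4: SEQ = 16176, payload = 312 bytes
SEQ of segment 4 = 14670 + 553 + 432 + 521 = 16176

16176


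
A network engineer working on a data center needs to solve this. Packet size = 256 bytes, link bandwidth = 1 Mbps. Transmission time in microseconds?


Given: packet = 256 bytes, bandwidth = 1 Mbps
Packet in bits = 256 * 8 = 2048 bits
Bandwidth = 1 * 10^6 = 1000000 bps
Time = 2048 / 1000000 seconds
Time in us = 2048 * 10^6 / 1000000 = 2048

2048


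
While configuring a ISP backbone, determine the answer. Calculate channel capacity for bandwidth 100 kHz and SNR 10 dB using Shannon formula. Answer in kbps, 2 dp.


Given: B = 100 kHz, SNR = 10 dB
SNR linear = 10^(10/10) = 10
1 + SNR = 11
log2(11) = 3.4594316186
C = 100 * 1000 * 3.4594316186 = 345943.1619 bps
C = 345.943162 kbps -> 345.94 kbps (2 dp)

345.94


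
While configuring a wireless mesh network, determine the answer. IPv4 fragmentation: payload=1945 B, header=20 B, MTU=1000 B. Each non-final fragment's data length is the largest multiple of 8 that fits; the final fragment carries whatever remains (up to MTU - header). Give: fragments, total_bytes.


Max data per non-final fragment = floor((MTU - header)/8)*8 = floor((1000 - 20)/8)*8 = floor(980/8)*8 = 976 B
Final fragment needs no 8-byte alignment: it can carry up to MTU - header = 980 B
Non-final fragments needed = ceil((payload - 980) / 976) = ceil(965/976) = ceil(0.9887) = 1
Number of fragments = 1 + 1 = 2
Fragment sizes (data): 1 * 976 B + 969 B (last, 969 <= 980 OK)
Total bytes sent = payload + n_frags * header = 1945 + 2*20 = 1945 + 40 = 1985 B

2, 1985


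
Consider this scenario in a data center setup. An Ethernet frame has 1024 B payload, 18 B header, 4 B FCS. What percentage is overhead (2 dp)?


Given: payload = 1024 B, header = 18 B, trailer = 4 B
Overhead bytes = header + trailer = 18 + 4 = 22
Total frame = payload + overhead = 1024 + 22 = 1046
Overhead % = 22 / 1046 * 100 = 2.1033% -> 2.10% (2 dp)

2.10


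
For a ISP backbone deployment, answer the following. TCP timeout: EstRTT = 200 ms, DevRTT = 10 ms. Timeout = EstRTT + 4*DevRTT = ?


Given: EstRTT = 200 ms, DevRTT = 10 ms
Timeout = EstRTT + 4 * DevRTT
4 * DevRTT = 4 * 10 = 40
Timeout = 200 + 40 = 240 ms

240


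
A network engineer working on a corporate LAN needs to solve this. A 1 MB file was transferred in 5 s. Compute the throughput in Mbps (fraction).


Given: file = 1 MB, time = 5 s
File in Mb = 1 * 8 = 8 Mb
Throughput = 8 / 5 Mbps
Throughput = 8/5 Mbps

8/5


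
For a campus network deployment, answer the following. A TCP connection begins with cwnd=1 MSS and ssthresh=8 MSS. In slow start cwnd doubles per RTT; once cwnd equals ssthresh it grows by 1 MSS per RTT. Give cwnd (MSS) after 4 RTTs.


RTT 0: cwnd = 1 MSS (initial)
RTT 1: cwnd = 2 MSS (slow start, doubled)
RTT 2: cwnd = 4 MSS (slow start, doubled)
RTT 3: cwnd = 8 MSS (slow start, doubled)
RTT 4: cwnd = 9 MSS (congestion avoidance, +1)

9


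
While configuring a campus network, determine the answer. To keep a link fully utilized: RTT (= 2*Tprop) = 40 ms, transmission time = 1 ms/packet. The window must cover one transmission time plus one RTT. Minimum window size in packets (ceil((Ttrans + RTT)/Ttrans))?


Given: Ttrans = 1 ms, RTT = 40 ms (= 2 * Tprop, Tprop = 20 ms)
Time until first ACK returns = Ttrans + RTT = 1 + 40 = 41 ms
Need W * Ttrans >= Ttrans + RTT  ->  W >= (Ttrans + RTT) / Ttrans
(Ttrans + RTT) / Ttrans = 41 / 1 = 41
W_min = ceil(41) = 41

41


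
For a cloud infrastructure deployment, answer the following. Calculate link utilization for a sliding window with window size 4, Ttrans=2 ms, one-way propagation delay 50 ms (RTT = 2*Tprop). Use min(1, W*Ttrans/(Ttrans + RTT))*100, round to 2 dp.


Given: W = 4, Ttrans = 2 ms, RTT = 100 ms (= 2 * Tprop, Tprop = 50 ms)
Cycle time = Ttrans + RTT = 2 + 100 = 102 ms (first packet sent until its ACK returns)
W * Ttrans = 4 * 2 = 8 ms of sending per cycle
W * Ttrans / (Ttrans + RTT) = 8 / 102 = 0.078431
U = min(1, 0.078431) = 0.078431
U% = 7.84%

7.84


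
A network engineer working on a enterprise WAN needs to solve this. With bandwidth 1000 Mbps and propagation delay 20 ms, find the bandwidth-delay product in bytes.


Given: bandwidth = 1000 Mbps, delay = 20 ms
BDP in bits = 1000 * 10^6 * 20 / 1000
BDP in bits = 20000000
BDP in bytes = 20000000 / 8 = 2500000

2500000
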